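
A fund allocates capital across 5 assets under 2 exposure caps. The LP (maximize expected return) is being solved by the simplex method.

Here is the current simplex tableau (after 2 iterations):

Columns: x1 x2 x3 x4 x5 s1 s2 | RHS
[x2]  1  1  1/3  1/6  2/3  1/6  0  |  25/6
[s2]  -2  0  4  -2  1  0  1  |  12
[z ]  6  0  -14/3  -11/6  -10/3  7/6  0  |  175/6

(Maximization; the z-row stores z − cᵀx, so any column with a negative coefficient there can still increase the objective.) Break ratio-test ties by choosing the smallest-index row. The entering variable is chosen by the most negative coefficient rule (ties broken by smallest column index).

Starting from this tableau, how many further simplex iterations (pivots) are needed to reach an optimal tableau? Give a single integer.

pivot: x3 in, s2 out → z = 259/6
pivot: x4 in, x2 out → z = 331/4
No improving column remains; optimal.

2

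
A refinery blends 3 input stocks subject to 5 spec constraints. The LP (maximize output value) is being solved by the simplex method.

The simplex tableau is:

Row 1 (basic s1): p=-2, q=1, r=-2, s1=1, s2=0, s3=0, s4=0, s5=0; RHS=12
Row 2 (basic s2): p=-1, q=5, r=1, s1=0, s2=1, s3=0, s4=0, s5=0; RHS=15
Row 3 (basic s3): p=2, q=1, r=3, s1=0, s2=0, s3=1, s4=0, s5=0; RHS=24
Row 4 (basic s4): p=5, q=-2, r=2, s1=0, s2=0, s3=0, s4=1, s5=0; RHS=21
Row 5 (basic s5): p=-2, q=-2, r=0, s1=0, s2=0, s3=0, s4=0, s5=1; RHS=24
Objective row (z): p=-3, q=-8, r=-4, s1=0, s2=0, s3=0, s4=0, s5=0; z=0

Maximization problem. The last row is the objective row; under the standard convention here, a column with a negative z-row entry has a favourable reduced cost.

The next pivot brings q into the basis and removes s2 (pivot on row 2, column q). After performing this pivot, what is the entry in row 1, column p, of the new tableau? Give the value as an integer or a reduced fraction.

-9/5

Pivot element is row 2, column q: 5.
Normalize row 2: new (row 2, p) = (-1)/5 = -1/5.
row 1 ← row 1 − 1·(new row 2): -2 − 1·(-1/5) = -9/5.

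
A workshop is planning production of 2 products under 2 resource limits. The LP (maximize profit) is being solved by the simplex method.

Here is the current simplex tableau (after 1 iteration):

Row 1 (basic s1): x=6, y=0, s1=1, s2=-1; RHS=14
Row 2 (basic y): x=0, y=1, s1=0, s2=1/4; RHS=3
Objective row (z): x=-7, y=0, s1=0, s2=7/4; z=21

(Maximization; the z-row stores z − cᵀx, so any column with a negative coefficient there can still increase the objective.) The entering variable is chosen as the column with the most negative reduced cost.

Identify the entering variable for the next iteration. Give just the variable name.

Objective-row coefficients: x: -7, y: 0, s1: 0, s2: 7/4.
The most negative is -7 in column x, so x enters.

x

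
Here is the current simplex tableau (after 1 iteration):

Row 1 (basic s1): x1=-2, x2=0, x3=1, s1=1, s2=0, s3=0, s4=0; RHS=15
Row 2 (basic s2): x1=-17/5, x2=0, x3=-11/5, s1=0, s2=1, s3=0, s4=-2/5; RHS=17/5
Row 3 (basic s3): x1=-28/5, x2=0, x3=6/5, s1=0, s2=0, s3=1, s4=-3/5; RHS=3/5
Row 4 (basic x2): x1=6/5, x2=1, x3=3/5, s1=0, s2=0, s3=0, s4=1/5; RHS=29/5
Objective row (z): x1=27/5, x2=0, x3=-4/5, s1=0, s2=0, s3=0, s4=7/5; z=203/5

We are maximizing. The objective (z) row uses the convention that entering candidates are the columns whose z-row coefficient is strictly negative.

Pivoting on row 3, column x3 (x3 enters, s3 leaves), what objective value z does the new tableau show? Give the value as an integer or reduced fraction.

41

Minimum ratio for x3: (3/5)/(6/5) = 1/2.
z changes by −(z-row coeff of x3)·ratio = −(-4/5)·(1/2) = 2/5.
New z = 203/5 + (2/5) = 41.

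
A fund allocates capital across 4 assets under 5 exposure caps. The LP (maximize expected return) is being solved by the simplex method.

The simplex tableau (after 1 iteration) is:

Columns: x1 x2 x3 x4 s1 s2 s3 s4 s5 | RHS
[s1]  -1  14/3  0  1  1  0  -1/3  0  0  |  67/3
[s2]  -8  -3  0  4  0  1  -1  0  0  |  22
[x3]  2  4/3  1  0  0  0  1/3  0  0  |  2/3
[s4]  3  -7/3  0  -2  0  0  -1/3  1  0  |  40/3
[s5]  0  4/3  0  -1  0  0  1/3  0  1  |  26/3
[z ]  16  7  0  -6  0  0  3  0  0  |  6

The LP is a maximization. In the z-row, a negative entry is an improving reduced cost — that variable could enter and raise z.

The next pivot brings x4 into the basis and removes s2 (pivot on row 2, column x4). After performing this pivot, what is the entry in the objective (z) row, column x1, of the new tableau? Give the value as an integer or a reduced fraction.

4

Pivot element is row 2, column x4: 4.
Normalize row 2: new (row 2, x1) = (-8)/4 = -2.
z-row ← z-row − (-6)·(new row 2): 16 − (-6)·(-2) = 4.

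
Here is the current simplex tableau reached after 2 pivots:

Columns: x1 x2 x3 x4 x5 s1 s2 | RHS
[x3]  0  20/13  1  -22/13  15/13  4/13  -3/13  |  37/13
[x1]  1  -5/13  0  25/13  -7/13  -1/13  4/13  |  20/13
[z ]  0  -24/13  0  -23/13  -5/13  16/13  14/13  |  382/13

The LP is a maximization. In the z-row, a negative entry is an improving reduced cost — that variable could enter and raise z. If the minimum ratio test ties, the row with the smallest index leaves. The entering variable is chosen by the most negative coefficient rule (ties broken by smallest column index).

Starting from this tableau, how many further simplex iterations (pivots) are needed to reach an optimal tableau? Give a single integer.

2

pivot: x2 in, x3 out → z = 164/5
pivot: x4 in, x1 out → z = 77/2
No improving column remains; optimal.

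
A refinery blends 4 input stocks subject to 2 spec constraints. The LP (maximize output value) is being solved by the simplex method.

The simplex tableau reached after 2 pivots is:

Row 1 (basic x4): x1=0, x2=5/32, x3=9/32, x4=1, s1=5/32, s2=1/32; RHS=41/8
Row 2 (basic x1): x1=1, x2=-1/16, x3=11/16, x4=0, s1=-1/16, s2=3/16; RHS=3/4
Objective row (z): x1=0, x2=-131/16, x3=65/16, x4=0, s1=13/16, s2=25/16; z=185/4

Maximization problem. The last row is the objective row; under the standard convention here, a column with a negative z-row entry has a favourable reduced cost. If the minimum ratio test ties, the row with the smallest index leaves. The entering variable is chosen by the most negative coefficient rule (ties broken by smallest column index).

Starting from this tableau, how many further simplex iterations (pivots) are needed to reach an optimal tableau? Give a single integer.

pivot: x2 in, x4 out → z = 1574/5
No improving column remains; optimal.

1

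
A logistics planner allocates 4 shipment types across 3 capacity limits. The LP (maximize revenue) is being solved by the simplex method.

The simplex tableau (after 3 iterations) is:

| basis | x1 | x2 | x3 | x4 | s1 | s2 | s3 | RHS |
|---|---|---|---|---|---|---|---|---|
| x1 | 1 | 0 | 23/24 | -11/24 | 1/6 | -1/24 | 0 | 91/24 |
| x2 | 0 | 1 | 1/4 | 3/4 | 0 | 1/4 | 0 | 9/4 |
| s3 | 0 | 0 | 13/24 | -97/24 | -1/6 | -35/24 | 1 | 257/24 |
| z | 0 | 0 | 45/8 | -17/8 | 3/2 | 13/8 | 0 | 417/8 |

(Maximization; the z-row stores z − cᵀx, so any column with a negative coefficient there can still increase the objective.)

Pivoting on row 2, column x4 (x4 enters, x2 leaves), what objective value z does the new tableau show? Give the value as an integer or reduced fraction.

Minimum ratio for x4: (9/4)/(3/4) = 3.
z changes by −(z-row coeff of x4)·ratio = −(-17/8)·3 = 51/8.
New z = 417/8 + (51/8) = 117/2.

117/2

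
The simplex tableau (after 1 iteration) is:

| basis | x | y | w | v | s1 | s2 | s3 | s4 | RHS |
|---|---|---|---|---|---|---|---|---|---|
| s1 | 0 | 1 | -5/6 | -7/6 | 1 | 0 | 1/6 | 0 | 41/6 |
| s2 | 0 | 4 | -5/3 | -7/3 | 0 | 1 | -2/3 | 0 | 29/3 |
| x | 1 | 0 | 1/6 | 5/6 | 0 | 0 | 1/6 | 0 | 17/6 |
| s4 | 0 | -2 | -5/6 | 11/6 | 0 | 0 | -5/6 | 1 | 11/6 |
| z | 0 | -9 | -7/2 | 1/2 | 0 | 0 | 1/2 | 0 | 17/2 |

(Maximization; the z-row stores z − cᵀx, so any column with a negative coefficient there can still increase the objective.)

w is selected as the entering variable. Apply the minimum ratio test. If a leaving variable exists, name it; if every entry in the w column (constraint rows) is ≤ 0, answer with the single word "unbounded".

x

Ratios: row 1 (s1): entry -5/6 ≤ 0, skip; row 2 (s2): entry -5/3 ≤ 0, skip; row 3 (x): (17/6)/(1/6) = 17; row 4 (s4): entry -5/6 ≤ 0, skip.
Minimum ratio is in the x row, so x leaves.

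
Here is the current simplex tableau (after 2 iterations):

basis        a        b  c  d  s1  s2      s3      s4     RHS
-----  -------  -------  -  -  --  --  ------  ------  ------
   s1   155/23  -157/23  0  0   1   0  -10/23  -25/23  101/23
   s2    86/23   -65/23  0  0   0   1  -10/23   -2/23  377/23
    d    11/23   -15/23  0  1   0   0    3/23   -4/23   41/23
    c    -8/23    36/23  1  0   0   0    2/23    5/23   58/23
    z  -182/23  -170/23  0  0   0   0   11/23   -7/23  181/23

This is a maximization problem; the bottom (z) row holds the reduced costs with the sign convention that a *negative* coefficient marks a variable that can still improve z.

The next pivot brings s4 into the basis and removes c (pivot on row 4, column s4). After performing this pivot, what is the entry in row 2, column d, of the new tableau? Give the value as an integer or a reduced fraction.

0

Pivot element is row 4, column s4: 5/23.
Normalize row 4: new (row 4, d) = 0/(5/23) = 0.
row 2 ← row 2 − (-2/23)·(new row 4): 0 − (-2/23)·0 = 0.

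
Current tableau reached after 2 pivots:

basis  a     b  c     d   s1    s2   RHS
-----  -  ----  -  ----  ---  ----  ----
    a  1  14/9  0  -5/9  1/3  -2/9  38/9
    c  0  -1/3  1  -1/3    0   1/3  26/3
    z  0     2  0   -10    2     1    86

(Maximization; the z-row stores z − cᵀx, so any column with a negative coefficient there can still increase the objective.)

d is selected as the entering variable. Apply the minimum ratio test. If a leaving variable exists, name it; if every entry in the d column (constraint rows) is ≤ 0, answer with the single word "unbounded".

d-column entries: row 1: -5/9, row 2: -1/3. All ≤ 0, so d can increase without bound; the LP is unbounded in this direction.

unbounded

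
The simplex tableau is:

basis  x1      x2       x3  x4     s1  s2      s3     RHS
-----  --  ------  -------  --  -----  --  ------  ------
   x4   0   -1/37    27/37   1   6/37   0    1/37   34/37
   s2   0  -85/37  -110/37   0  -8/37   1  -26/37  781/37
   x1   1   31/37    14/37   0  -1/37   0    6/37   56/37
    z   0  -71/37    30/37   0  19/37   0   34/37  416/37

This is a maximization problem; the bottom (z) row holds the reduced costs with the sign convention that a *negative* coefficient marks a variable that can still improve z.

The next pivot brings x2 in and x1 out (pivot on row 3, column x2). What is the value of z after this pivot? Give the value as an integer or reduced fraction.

Minimum ratio for x2: (56/37)/(31/37) = 56/31.
z changes by −(z-row coeff of x2)·ratio = −(-71/37)·(56/31) = 3976/1147.
New z = 416/37 + (3976/1147) = 456/31.

456/31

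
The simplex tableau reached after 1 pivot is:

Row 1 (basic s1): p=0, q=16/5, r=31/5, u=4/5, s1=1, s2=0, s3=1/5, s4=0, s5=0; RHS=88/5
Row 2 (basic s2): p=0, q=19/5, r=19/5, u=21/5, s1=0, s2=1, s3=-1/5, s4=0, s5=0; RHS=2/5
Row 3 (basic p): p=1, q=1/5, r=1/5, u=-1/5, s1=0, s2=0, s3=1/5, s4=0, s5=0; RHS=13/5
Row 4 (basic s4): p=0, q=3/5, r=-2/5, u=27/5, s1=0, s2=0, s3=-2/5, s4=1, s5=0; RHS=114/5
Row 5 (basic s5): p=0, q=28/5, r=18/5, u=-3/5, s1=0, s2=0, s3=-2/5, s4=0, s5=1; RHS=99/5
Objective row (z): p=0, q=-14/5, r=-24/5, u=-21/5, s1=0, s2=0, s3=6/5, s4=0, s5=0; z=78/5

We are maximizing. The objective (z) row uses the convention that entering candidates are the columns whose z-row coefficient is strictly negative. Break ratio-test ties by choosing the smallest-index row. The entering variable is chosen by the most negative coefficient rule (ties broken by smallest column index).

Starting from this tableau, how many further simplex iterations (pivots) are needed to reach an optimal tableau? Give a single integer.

1

pivot: r in, s2 out → z = 306/19
No improving column remains; optimal.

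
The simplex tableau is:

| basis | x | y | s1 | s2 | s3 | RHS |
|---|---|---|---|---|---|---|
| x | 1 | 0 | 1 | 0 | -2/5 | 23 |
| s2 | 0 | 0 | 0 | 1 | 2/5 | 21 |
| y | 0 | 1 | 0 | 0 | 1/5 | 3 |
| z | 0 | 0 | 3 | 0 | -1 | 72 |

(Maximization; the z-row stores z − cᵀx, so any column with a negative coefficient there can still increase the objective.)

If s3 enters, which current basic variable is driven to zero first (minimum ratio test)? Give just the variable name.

Ratios: row 1 (x): entry -2/5 ≤ 0, skip; row 2 (s2): 21/(2/5) = 105/2; row 3 (y): 3/(1/5) = 15.
Minimum ratio 15 is in the y row, so y leaves.

y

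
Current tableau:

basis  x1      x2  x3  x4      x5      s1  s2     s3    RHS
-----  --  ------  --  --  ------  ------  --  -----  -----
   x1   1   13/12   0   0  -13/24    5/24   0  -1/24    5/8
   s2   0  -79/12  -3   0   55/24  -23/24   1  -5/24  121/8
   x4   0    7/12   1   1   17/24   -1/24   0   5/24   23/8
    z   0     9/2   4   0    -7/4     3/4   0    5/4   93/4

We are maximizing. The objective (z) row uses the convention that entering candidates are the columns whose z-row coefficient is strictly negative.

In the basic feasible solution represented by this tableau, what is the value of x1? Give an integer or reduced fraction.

x1 is basic (row 1); its value is the RHS of that row: 5/8.

5/8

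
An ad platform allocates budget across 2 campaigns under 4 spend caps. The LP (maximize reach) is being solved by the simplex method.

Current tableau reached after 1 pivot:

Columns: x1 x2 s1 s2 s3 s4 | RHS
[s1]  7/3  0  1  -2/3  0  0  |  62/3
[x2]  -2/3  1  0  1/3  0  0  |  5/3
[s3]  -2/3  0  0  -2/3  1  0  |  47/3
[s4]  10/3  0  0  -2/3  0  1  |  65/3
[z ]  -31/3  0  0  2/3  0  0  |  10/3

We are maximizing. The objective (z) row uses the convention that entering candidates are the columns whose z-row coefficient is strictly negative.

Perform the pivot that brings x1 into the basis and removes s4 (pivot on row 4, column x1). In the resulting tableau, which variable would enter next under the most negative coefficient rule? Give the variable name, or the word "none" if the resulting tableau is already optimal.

s2

Pivot element 10/3. New z-row = old z-row − (-31/3)·(row 4/(10/3)).
Updated z-row coefficients: x1: 0, x2: 0, s1: 0, s2: -7/5, s3: 0, s4: 31/10.
The most negative is -7/5 in column s2, so s2 would enter next.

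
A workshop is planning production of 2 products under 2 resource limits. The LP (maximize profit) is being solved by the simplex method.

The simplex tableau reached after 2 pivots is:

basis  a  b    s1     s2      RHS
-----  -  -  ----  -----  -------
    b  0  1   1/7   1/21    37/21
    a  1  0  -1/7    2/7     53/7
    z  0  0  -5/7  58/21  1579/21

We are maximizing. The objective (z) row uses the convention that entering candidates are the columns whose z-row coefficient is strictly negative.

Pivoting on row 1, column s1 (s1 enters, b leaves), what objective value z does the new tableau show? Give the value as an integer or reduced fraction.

84

Minimum ratio for s1: (37/21)/(1/7) = 37/3.
z changes by −(z-row coeff of s1)·ratio = −(-5/7)·(37/3) = 185/21.
New z = 1579/21 + (185/21) = 84.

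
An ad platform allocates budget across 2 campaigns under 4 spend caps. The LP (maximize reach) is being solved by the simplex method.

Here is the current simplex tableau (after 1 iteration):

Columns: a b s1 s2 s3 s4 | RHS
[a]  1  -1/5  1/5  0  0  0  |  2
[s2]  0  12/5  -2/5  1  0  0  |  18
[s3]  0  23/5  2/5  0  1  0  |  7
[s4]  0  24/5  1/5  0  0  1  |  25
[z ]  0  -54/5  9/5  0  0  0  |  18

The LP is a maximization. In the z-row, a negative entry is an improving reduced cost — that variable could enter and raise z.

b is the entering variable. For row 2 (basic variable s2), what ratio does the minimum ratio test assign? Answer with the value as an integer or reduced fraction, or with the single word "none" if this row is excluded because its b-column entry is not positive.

15/2

Ratio = RHS / (b entry) = 18 / (12/5) = 15/2.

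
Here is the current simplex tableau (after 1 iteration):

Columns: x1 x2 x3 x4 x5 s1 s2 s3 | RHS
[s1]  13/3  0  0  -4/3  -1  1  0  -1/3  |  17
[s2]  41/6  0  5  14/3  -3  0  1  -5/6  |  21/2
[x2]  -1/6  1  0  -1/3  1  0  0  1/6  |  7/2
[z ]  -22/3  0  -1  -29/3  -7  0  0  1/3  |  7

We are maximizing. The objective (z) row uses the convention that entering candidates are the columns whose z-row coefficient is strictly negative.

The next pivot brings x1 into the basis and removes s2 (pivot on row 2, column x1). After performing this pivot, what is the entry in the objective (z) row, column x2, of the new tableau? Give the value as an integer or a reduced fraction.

0

Pivot element is row 2, column x1: 41/6.
Normalize row 2: new (row 2, x2) = 0/(41/6) = 0.
z-row ← z-row − (-22/3)·(new row 2): 0 − (-22/3)·0 = 0.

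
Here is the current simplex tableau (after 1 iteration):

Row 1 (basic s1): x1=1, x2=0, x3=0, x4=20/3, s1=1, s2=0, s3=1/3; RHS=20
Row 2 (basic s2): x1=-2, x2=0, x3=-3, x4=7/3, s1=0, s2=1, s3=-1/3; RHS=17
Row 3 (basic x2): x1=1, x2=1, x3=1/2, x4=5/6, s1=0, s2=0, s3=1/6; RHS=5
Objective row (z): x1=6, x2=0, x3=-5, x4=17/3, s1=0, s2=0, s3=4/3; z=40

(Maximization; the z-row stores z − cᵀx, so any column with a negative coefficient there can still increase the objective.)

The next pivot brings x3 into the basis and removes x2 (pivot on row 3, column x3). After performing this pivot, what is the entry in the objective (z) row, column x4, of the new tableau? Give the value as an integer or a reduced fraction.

14

Pivot element is row 3, column x3: 1/2.
Normalize row 3: new (row 3, x4) = (5/6)/(1/2) = 5/3.
z-row ← z-row − (-5)·(new row 3): 17/3 − (-5)·(5/3) = 14.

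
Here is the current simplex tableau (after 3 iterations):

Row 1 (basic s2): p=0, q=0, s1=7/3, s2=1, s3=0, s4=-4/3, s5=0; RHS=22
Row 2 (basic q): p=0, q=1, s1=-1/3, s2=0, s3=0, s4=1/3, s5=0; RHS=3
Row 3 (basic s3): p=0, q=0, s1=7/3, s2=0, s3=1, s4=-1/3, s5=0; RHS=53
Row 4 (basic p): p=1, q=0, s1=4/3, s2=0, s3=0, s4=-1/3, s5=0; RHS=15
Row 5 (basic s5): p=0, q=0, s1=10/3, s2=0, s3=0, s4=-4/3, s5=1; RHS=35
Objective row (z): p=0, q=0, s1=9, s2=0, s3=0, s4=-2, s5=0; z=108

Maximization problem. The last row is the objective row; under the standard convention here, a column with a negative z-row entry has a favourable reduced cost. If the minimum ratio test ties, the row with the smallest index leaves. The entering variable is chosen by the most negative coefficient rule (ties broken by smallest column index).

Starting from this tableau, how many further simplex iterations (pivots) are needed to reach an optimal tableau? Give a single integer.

1

pivot: s4 in, q out → z = 126
No improving column remains; optimal.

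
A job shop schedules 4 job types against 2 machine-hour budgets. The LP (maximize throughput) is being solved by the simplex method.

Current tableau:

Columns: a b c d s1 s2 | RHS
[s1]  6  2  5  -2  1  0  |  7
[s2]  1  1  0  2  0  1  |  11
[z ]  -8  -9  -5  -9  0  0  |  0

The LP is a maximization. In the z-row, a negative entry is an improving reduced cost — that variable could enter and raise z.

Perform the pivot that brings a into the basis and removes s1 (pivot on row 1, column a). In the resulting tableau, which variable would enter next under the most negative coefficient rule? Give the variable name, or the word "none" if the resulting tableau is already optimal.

Pivot element 6. New z-row = old z-row − (-8)·(row 1/6).
Updated z-row coefficients: a: 0, b: -19/3, c: 5/3, d: -35/3, s1: 4/3, s2: 0.
The most negative is -35/3 in column d, so d would enter next.

d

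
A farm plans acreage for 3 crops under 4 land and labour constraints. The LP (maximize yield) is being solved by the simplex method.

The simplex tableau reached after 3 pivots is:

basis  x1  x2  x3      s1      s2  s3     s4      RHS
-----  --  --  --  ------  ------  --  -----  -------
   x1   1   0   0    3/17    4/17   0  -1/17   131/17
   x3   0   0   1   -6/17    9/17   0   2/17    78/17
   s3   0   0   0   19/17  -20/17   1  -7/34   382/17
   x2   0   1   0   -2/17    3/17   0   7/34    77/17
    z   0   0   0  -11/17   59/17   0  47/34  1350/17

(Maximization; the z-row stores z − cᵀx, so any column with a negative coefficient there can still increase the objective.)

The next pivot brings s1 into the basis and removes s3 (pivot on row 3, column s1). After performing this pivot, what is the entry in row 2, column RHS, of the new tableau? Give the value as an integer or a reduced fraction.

Pivot element is row 3, column s1: 19/17.
Normalize row 3: new (row 3, RHS) = (382/17)/(19/17) = 382/19.
row 2 ← row 2 − (-6/17)·(new row 3): 78/17 − (-6/17)·(382/19) = 222/19.

222/19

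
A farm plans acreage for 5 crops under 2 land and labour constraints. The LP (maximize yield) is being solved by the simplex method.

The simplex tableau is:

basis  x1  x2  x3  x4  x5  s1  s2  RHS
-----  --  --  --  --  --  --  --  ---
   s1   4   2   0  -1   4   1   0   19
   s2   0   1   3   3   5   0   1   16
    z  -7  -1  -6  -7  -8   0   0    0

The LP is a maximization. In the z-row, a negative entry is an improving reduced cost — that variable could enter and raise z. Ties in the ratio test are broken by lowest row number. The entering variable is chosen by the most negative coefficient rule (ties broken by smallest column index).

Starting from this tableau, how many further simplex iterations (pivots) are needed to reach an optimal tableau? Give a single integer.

3

pivot: x5 in, s2 out → z = 128/5
pivot: x1 in, s1 out → z = 729/20
pivot: x4 in, x5 out → z = 959/12
No improving column remains; optimal.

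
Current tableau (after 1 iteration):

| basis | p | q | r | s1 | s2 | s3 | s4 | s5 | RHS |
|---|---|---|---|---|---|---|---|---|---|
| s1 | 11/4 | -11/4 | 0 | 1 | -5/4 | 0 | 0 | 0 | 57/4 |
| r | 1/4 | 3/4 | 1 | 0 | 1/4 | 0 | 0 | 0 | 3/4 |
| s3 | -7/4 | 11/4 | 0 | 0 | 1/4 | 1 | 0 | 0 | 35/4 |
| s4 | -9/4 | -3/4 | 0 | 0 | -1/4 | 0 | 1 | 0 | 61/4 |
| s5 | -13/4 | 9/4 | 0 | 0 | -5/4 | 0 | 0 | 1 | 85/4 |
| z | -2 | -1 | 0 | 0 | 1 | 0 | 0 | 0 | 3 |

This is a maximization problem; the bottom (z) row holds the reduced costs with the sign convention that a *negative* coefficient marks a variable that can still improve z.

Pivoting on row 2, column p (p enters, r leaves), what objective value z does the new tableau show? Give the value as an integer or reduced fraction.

Minimum ratio for p: (3/4)/(1/4) = 3.
z changes by −(z-row coeff of p)·ratio = −(-2)·3 = 6.
New z = 3 + 6 = 9.

9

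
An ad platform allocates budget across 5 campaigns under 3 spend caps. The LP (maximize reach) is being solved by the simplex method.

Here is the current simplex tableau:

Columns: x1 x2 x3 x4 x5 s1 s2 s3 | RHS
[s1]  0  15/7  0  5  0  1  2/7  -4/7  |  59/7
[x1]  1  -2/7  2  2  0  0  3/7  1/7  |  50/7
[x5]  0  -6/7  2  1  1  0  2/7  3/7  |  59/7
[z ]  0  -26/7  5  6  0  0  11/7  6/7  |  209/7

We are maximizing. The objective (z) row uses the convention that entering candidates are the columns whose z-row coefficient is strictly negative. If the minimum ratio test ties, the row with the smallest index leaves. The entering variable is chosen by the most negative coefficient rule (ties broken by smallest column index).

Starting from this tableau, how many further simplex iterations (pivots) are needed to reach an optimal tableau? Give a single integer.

2

pivot: x2 in, s1 out → z = 667/15
pivot: s3 in, x5 out → z = 157/3
No improving column remains; optimal.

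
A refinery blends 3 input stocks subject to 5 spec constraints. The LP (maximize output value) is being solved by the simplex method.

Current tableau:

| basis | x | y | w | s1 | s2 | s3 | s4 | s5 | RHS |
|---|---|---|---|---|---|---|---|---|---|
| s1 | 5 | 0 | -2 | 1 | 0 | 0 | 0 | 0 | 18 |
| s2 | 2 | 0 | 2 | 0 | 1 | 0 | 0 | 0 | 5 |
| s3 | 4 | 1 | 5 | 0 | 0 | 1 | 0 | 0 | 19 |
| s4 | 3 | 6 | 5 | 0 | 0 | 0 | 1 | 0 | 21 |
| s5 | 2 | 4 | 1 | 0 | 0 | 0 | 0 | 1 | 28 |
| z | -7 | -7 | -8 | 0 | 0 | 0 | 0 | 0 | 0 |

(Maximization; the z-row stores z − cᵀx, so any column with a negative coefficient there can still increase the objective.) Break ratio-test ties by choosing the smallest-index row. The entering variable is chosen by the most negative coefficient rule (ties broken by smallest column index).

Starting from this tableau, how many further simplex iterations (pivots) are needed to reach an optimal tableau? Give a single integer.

3

pivot: w in, s2 out → z = 20
pivot: y in, s4 out → z = 359/12
pivot: x in, w out → z = 133/4
No improving column remains; optimal.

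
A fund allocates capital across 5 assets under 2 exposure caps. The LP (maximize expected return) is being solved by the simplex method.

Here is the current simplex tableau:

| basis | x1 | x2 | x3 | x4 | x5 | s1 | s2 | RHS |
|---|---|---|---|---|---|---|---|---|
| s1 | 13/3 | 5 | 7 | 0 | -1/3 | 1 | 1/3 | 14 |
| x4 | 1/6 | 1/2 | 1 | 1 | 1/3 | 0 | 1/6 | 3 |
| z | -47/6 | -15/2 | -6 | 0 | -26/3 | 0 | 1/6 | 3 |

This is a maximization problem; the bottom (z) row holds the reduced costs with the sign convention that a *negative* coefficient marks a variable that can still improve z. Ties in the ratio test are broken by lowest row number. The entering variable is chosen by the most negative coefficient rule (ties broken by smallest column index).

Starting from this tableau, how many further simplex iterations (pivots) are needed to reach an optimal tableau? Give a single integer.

2

pivot: x5 in, x4 out → z = 81
pivot: x1 in, s1 out → z = 848/9
No improving column remains; optimal.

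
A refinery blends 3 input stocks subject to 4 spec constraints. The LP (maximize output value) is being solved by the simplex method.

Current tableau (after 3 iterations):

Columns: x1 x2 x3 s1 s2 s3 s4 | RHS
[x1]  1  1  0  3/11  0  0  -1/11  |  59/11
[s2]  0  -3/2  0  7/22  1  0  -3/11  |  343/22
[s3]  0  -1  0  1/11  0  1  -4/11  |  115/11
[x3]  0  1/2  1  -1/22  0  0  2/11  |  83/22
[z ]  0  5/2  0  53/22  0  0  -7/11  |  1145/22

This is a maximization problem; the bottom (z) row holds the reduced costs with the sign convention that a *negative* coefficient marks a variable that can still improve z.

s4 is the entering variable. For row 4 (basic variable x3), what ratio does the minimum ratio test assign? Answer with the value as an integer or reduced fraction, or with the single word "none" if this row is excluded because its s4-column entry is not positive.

Ratio = RHS / (s4 entry) = (83/22) / (2/11) = 83/4.

83/4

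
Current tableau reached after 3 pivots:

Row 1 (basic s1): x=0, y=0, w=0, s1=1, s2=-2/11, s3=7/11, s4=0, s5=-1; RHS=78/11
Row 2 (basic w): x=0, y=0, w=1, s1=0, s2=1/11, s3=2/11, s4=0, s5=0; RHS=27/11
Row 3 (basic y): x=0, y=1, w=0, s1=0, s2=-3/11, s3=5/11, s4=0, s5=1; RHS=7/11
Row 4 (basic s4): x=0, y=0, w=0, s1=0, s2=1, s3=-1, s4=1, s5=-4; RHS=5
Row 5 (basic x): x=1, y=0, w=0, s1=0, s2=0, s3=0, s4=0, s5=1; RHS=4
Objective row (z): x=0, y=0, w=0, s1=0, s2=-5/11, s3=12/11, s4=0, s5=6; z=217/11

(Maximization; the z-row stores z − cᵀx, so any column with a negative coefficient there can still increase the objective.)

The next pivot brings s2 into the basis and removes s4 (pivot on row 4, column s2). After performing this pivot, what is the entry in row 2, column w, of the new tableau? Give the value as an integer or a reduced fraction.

Pivot element is row 4, column s2: 1.
Normalize row 4: new (row 4, w) = 0/1 = 0.
row 2 ← row 2 − (1/11)·(new row 4): 1 − (1/11)·0 = 1.

1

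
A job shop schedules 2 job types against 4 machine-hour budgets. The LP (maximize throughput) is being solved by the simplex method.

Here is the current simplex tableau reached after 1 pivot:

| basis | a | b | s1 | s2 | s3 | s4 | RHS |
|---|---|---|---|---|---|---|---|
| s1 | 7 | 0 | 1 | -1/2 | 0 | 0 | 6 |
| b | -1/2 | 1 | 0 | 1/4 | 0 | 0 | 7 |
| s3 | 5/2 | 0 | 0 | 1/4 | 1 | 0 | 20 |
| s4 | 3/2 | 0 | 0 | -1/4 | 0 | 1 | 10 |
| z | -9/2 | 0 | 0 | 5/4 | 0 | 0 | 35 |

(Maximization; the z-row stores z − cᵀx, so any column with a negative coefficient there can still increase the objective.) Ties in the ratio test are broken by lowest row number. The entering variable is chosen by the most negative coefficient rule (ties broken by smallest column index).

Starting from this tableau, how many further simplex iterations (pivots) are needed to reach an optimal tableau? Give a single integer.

pivot: a in, s1 out → z = 272/7
No improving column remains; optimal.

1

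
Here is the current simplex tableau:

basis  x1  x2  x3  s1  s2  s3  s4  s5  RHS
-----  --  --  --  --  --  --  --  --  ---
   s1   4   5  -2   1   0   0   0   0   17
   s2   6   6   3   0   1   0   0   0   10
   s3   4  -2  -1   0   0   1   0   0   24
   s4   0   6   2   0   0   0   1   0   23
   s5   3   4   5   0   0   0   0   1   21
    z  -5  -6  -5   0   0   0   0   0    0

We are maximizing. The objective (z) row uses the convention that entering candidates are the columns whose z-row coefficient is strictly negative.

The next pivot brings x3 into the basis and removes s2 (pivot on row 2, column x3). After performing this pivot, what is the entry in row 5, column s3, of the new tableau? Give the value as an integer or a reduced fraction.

0

Pivot element is row 2, column x3: 3.
Normalize row 2: new (row 2, s3) = 0/3 = 0.
row 5 ← row 5 − 5·(new row 2): 0 − 5·0 = 0.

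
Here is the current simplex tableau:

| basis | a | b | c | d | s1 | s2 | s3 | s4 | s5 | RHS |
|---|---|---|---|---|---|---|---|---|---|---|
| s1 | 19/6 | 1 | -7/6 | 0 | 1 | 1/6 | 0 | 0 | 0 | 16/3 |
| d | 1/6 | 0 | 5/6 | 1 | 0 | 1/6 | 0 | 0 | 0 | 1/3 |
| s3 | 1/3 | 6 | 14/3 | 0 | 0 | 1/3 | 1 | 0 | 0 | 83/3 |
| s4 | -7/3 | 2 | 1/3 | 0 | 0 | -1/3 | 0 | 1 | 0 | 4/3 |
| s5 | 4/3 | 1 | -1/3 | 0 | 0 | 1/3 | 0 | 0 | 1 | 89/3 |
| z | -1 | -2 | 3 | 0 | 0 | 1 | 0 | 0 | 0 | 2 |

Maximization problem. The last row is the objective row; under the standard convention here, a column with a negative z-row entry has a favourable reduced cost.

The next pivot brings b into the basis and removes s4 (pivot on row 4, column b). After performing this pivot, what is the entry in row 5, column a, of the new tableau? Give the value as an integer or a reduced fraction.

Pivot element is row 4, column b: 2.
Normalize row 4: new (row 4, a) = (-7/3)/2 = -7/6.
row 5 ← row 5 − 1·(new row 4): 4/3 − 1·(-7/6) = 5/2.

5/2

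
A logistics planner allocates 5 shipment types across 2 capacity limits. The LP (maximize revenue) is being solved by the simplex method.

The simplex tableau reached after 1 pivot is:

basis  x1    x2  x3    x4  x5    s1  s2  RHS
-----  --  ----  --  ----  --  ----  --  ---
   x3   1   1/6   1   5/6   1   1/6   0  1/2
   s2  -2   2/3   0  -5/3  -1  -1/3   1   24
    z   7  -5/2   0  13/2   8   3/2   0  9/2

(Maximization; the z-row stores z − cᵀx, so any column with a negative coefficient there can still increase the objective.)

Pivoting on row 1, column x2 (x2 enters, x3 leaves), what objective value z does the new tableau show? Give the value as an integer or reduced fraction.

Minimum ratio for x2: (1/2)/(1/6) = 3.
z changes by −(z-row coeff of x2)·ratio = −(-5/2)·3 = 15/2.
New z = 9/2 + (15/2) = 12.

12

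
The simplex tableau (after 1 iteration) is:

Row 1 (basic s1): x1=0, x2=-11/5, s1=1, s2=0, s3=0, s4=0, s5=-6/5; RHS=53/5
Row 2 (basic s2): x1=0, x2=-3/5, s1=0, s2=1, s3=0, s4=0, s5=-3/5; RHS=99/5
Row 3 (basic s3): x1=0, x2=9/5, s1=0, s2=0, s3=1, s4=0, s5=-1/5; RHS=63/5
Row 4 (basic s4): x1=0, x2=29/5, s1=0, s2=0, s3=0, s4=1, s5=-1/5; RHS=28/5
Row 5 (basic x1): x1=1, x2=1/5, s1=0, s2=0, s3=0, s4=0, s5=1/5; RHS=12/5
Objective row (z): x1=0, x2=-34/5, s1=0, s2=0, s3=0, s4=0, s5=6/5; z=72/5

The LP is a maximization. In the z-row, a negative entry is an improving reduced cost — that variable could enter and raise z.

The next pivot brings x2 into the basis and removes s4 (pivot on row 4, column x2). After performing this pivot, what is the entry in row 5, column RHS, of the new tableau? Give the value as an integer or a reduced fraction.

64/29

Pivot element is row 4, column x2: 29/5.
Normalize row 4: new (row 4, RHS) = (28/5)/(29/5) = 28/29.
row 5 ← row 5 − (1/5)·(new row 4): 12/5 − (1/5)·(28/29) = 64/29.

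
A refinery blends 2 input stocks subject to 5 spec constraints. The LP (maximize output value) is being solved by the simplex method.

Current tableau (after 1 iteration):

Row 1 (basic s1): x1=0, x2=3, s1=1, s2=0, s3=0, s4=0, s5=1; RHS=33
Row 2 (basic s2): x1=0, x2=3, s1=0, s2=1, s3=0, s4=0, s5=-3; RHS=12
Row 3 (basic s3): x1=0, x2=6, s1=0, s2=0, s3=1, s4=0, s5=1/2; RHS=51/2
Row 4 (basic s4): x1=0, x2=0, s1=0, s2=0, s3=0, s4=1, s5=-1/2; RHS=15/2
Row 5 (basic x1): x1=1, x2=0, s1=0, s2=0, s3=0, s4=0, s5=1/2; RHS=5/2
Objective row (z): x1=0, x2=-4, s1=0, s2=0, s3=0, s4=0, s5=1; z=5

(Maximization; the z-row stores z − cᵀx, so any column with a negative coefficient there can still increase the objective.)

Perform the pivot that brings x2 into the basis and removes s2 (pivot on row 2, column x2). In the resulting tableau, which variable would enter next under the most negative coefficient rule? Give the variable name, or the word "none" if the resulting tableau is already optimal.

Pivot element 3. New z-row = old z-row − (-4)·(row 2/3).
Updated z-row coefficients: x1: 0, x2: 0, s1: 0, s2: 4/3, s3: 0, s4: 0, s5: -3.
The most negative is -3 in column s5, so s5 would enter next.

s5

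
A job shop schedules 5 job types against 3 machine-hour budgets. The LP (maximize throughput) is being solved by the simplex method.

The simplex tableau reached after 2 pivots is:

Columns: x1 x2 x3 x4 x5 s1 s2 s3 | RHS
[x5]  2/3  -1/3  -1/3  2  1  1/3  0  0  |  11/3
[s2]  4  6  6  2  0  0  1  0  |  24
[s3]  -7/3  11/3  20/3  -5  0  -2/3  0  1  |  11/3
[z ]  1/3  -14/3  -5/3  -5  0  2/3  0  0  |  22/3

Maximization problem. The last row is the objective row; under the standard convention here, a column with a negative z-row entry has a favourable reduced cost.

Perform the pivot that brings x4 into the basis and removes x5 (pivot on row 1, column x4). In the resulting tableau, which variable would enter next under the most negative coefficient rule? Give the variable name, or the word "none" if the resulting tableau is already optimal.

x2

Pivot element 2. New z-row = old z-row − (-5)·(row 1/2).
Updated z-row coefficients: x1: 2, x2: -11/2, x3: -5/2, x4: 0, x5: 5/2, s1: 3/2, s2: 0, s3: 0.
The most negative is -11/2 in column x2, so x2 would enter next.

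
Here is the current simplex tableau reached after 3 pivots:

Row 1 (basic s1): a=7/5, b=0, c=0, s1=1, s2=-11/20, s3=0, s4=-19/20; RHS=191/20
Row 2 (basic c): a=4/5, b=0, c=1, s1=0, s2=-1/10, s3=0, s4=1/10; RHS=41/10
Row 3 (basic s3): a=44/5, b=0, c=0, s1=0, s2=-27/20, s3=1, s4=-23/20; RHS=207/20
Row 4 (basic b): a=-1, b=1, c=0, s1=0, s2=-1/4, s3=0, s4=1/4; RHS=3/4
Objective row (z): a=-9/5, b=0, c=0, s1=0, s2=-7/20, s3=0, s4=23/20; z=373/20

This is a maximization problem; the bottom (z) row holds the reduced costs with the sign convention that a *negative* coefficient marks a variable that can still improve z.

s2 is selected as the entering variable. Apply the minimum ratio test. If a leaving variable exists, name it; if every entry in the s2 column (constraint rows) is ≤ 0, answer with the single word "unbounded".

unbounded

s2-column entries: row 1: -11/20, row 2: -1/10, row 3: -27/20, row 4: -1/4. All ≤ 0, so s2 can increase without bound; the LP is unbounded in this direction.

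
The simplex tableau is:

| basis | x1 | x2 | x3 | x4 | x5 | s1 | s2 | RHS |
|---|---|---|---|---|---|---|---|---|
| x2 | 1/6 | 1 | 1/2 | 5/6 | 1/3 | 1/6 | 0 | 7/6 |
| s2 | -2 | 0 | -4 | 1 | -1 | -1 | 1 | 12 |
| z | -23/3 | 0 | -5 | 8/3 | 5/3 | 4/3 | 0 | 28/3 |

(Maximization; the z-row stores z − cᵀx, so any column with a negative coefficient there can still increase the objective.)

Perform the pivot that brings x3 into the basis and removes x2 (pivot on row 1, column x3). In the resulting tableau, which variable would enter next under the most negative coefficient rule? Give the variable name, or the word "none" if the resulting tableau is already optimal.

x1

Pivot element 1/2. New z-row = old z-row − (-5)·(row 1/(1/2)).
Updated z-row coefficients: x1: -6, x2: 10, x3: 0, x4: 11, x5: 5, s1: 3, s2: 0.
The most negative is -6 in column x1, so x1 would enter next.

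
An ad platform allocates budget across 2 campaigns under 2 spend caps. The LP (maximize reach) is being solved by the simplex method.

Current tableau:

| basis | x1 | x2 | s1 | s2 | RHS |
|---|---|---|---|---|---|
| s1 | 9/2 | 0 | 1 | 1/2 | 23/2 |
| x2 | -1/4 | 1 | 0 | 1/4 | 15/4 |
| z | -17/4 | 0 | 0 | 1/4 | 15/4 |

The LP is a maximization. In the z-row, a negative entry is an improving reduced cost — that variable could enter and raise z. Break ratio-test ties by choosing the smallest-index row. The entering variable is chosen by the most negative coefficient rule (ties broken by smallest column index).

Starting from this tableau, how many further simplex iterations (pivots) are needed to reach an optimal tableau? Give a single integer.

1

pivot: x1 in, s1 out → z = 263/18
No improving column remains; optimal.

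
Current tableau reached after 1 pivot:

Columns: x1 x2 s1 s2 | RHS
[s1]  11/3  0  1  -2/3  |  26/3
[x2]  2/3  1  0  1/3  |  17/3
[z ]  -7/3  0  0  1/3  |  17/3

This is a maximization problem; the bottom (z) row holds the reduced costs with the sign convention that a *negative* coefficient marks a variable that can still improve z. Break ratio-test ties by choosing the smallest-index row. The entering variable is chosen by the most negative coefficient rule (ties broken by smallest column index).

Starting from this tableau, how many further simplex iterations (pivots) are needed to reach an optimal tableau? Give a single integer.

pivot: x1 in, s1 out → z = 123/11
pivot: s2 in, x2 out → z = 12
No improving column remains; optimal.

2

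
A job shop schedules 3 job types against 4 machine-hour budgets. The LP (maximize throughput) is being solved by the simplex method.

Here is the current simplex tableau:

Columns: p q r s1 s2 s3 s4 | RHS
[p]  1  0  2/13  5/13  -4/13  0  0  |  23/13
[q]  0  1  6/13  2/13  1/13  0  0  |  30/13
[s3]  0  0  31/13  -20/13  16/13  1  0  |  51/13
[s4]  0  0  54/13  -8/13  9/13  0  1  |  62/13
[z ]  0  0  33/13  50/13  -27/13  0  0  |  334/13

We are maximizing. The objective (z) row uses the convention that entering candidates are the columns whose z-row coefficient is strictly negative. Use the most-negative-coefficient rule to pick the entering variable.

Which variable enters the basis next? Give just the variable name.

s2

Objective-row coefficients: p: 0, q: 0, r: 33/13, s1: 50/13, s2: -27/13, s3: 0, s4: 0.
The most negative is -27/13 in column s2, so s2 enters.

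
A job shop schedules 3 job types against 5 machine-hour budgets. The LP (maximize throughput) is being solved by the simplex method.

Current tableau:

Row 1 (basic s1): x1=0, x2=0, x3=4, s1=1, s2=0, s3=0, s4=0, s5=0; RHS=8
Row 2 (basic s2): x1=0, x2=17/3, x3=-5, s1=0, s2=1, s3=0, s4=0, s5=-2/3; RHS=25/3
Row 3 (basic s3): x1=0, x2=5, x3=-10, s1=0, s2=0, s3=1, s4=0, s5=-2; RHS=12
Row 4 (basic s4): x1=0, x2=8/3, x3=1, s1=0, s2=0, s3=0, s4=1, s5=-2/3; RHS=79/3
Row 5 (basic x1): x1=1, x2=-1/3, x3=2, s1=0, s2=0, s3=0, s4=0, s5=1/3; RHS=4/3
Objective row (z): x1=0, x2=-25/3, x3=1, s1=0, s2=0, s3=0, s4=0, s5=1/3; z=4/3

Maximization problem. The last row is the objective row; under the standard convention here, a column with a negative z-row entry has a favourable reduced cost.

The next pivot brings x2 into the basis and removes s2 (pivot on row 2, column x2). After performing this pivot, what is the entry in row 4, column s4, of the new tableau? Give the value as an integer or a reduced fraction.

Pivot element is row 2, column x2: 17/3.
Normalize row 2: new (row 2, s4) = 0/(17/3) = 0.
row 4 ← row 4 − (8/3)·(new row 2): 1 − (8/3)·0 = 1.

1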